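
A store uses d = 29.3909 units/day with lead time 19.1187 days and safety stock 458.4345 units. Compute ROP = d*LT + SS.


d*LT = 29.3909 * 19.1187 = 561.9158
ROP = 561.9158 + 458.4345 = 1020.3503

1020.3503 units


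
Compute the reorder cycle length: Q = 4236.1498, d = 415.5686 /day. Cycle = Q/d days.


Cycle = 4236.1498 / 415.5686 = 10.1936

10.1936 days


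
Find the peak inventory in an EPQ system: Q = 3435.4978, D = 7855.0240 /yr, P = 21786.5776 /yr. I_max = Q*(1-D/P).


D/P = 0.3605
1 - D/P = 0.6395
I_max = 3435.4978 * 0.6395 = 2196.8490

2196.8490 units


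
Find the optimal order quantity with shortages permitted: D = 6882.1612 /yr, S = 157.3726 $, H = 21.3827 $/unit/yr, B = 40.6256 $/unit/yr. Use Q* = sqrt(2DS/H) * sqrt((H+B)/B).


sqrt(2DS/H) = 318.2810
sqrt((H+B)/B) = 1.2354
Q* = 318.2810 * 1.2354 = 393.2201

393.2201 units


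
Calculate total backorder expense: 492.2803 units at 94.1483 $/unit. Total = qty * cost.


Total = 492.2803 * 94.1483 = 46347.3534

46347.3534 $


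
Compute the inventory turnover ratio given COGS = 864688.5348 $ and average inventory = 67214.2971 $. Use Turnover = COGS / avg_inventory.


Turnover = 864688.5348 / 67214.2971 = 12.8647

12.8647


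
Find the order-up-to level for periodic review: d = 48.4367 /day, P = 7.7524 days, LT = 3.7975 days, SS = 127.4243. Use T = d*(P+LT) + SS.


P + LT = 11.5499
d*(P+LT) = 48.4367 * 11.5499 = 559.4390
T = 559.4390 + 127.4243 = 686.8633

686.8633 units


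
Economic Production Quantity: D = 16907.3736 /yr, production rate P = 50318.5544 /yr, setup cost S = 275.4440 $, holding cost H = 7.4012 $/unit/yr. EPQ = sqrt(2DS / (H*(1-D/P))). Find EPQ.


1 - D/P = 1 - 0.3360 = 0.6640
H*(1-D/P) = 4.9143
2DS = 9314069.2278
EPQ = sqrt(1895281.1911) = 1376.6921

1376.6921 units


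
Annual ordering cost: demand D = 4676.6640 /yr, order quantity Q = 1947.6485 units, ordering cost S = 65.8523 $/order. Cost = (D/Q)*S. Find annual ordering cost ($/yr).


Number of orders = D/Q = 2.4012
Cost = 2.4012 * 65.8523 = 158.1235

158.1235 $/yr


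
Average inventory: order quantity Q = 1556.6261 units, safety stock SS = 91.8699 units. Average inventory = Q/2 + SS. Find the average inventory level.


Q/2 = 778.3130
Avg = 778.3130 + 91.8699 = 870.1830

870.1830 units


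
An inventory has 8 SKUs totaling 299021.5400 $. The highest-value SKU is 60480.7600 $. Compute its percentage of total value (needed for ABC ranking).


Top item = 60480.7600
Total = 299021.5400
Percentage = 60480.7600 / 299021.5400 * 100 = 20.2262

20.2262%


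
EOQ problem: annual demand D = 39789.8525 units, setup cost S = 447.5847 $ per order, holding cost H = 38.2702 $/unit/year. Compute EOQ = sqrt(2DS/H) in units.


2*D*S = 2 * 39789.8525 * 447.5847 = 35618658.3885
2*D*S/H = 930715.2403
EOQ = sqrt(930715.2403) = 964.7358

964.7358 units


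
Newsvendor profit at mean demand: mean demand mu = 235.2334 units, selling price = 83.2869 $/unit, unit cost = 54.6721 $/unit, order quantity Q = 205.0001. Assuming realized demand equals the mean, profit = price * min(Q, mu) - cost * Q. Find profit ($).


Sales at mu = min(205.0001, 235.2334) = 205.0001
Revenue = 83.2869 * 205.0001 = 17073.8228
Total cost = 54.6721 * 205.0001 = 11207.7860
Profit = 17073.8228 - 11207.7860 = 5866.0369

5866.0369 $


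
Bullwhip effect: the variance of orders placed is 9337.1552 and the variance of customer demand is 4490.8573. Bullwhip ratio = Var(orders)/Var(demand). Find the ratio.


BW = 9337.1552 / 4490.8573 = 2.0791

2.0791


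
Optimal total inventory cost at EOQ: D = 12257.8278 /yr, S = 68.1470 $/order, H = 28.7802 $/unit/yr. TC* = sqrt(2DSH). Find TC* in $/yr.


2*D*S*H = 48082170.1726
TC* = sqrt(48082170.1726) = 6934.1308

6934.1308 $/yr


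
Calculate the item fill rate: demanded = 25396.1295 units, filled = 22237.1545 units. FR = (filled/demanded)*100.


FR = 22237.1545 / 25396.1295 * 100 = 87.5612

87.5612%


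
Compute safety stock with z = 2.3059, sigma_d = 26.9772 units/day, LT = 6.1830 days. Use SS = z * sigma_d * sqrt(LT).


sqrt(LT) = sqrt(6.1830) = 2.4866
SS = 2.3059 * 26.9772 * 2.4866 = 154.6810

154.6810 units


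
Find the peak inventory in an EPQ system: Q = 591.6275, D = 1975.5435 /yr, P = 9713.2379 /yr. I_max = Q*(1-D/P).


D/P = 0.2034
1 - D/P = 0.7966
I_max = 591.6275 * 0.7966 = 471.2983

471.2983 units


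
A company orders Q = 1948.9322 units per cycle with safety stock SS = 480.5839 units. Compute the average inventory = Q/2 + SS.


Q/2 = 974.4661
Avg = 974.4661 + 480.5839 = 1455.0500

1455.0500 units


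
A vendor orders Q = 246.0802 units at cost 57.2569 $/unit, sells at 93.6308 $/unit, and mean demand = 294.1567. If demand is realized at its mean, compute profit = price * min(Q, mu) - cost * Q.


Sales at mu = min(246.0802, 294.1567) = 246.0802
Revenue = 93.6308 * 246.0802 = 23040.6860
Total cost = 57.2569 * 246.0802 = 14089.7894
Profit = 23040.6860 - 14089.7894 = 8950.8966

8950.8966 $


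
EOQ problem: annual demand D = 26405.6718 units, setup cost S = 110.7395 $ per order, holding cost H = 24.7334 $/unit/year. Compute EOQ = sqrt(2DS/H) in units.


2*D*S = 2 * 26405.6718 * 110.7395 = 5848301.7846
2*D*S/H = 236453.6127
EOQ = sqrt(236453.6127) = 486.2650

486.2650 units


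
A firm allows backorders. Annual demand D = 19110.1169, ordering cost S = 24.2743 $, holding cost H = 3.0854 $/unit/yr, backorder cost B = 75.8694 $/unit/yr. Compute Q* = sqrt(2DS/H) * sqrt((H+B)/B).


sqrt(2DS/H) = 548.3581
sqrt((H+B)/B) = 1.0201
Q* = 548.3581 * 1.0201 = 559.3971

559.3971 units


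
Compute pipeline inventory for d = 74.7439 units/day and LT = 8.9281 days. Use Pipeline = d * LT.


Pipeline = 74.7439 * 8.9281 = 667.3210

667.3210 units


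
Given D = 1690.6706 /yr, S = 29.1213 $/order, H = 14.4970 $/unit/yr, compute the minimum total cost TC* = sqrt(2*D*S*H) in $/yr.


2*D*S*H = 1427505.8394
TC* = sqrt(1427505.8394) = 1194.7828

1194.7828 $/yr


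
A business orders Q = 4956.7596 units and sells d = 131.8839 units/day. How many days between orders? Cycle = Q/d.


Cycle = 4956.7596 / 131.8839 = 37.5843

37.5843 days


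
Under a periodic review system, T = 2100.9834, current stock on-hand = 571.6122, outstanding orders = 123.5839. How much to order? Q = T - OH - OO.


Inventory position = OH + OO = 571.6122 + 123.5839 = 695.1961
Q = 2100.9834 - 695.1961 = 1405.7873

1405.7873 units


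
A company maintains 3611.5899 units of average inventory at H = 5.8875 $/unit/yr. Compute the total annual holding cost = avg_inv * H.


Cost = 3611.5899 * 5.8875 = 21263.2355

21263.2355 $/yr


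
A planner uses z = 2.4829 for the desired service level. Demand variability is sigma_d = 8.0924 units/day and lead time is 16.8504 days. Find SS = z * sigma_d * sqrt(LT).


sqrt(LT) = sqrt(16.8504) = 4.1049
SS = 2.4829 * 8.0924 * 4.1049 = 82.4787

82.4787 units


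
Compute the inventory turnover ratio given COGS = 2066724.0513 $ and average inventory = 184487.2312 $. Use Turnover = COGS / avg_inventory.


Turnover = 2066724.0513 / 184487.2312 = 11.2025

11.2025


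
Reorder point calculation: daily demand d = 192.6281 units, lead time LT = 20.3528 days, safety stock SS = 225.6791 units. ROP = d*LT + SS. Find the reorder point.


d*LT = 192.6281 * 20.3528 = 3920.5212
ROP = 3920.5212 + 225.6791 = 4146.2003

4146.2003 units


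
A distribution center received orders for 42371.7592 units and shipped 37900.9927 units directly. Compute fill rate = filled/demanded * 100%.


FR = 37900.9927 / 42371.7592 * 100 = 89.4487

89.4487%


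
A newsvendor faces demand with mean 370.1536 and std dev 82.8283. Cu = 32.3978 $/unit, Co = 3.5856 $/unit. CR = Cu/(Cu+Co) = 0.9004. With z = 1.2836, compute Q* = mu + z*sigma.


CR = Cu/(Cu+Co) = 32.3978/(32.3978+3.5856) = 0.9004
z = 1.2836
Q* = 370.1536 + 1.2836 * 82.8283 = 476.4720

476.4720 units


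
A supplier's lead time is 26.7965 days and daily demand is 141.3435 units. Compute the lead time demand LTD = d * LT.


LTD = 141.3435 * 26.7965 = 3787.5111

3787.5111 units


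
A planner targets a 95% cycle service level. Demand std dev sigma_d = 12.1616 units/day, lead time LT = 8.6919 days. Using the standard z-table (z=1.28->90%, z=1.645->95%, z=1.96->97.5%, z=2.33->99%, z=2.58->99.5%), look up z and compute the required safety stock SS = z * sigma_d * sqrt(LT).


From the table, SL = 95% corresponds to z = 1.645
sqrt(LT) = sqrt(8.6919) = 2.9482
SS = 1.645 * 12.1616 * 2.9482 = 58.9813

58.9813 units


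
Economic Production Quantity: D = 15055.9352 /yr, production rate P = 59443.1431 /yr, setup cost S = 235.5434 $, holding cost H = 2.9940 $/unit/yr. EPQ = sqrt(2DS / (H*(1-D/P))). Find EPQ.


1 - D/P = 1 - 0.2533 = 0.7467
H*(1-D/P) = 2.2357
2DS = 7092652.3344
EPQ = sqrt(3172494.0328) = 1781.1496

1781.1496 units


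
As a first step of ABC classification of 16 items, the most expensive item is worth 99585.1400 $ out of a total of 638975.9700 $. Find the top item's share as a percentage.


Top item = 99585.1400
Total = 638975.9700
Percentage = 99585.1400 / 638975.9700 * 100 = 15.5851

15.5851%


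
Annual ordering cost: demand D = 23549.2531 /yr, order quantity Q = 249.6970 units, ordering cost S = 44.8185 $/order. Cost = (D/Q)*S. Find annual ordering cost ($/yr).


Number of orders = D/Q = 94.3113
Cost = 94.3113 * 44.8185 = 4226.8918

4226.8918 $/yr


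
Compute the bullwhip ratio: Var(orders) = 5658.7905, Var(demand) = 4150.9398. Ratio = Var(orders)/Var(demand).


BW = 5658.7905 / 4150.9398 = 1.3633

1.3633


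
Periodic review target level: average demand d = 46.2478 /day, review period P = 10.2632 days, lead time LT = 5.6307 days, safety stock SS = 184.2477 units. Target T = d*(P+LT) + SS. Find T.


P + LT = 15.8939
d*(P+LT) = 46.2478 * 15.8939 = 735.0579
T = 735.0579 + 184.2477 = 919.3056

919.3056 units


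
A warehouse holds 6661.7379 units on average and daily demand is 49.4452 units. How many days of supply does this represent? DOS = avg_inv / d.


DOS = 6661.7379 / 49.4452 = 134.7297

134.7297 days


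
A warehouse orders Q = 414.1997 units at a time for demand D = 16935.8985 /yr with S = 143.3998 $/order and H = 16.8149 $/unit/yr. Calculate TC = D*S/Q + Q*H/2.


Ordering cost = D*S/Q = 5863.3660
Holding cost = Q*H/2 = 3482.3633
TC = 5863.3660 + 3482.3633 = 9345.7293

9345.7293 $/yr


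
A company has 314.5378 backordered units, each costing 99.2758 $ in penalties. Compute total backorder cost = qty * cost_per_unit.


Total = 314.5378 * 99.2758 = 31225.9917

31225.9917 $


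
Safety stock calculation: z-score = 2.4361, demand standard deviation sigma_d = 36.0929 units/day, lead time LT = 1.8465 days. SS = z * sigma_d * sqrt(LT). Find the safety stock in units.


sqrt(LT) = sqrt(1.8465) = 1.3589
SS = 2.4361 * 36.0929 * 1.3589 = 119.4790

119.4790 units


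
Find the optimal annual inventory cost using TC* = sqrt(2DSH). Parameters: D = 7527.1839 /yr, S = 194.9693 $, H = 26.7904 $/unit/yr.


2*D*S*H = 78633562.6515
TC* = sqrt(78633562.6515) = 8867.5567

8867.5567 $/yr


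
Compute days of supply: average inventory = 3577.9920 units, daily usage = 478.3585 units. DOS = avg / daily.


DOS = 3577.9920 / 478.3585 = 7.4797

7.4797 days


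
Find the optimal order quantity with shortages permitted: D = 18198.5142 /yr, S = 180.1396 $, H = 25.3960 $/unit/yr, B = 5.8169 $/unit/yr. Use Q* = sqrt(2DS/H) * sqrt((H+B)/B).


sqrt(2DS/H) = 508.1067
sqrt((H+B)/B) = 2.3164
Q* = 508.1067 * 2.3164 = 1176.9992

1176.9992 units


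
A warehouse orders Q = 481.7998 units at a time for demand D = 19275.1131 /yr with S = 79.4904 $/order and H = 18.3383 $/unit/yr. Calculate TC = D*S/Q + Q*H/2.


Ordering cost = D*S/Q = 3180.1309
Holding cost = Q*H/2 = 4417.6946
TC = 3180.1309 + 4417.6946 = 7597.8256

7597.8256 $/yr


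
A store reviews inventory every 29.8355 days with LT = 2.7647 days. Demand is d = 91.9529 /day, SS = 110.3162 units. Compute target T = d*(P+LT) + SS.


P + LT = 32.6002
d*(P+LT) = 91.9529 * 32.6002 = 2997.6829
T = 2997.6829 + 110.3162 = 3107.9991

3107.9991 units


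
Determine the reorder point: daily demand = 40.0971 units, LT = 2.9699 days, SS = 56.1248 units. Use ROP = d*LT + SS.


d*LT = 40.0971 * 2.9699 = 119.0844
ROP = 119.0844 + 56.1248 = 175.2092

175.2092 units


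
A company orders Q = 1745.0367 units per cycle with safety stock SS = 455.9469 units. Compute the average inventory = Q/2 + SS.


Q/2 = 872.5184
Avg = 872.5184 + 455.9469 = 1328.4653

1328.4653 units


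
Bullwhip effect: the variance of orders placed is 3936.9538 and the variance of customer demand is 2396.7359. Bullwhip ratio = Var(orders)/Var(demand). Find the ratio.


BW = 3936.9538 / 2396.7359 = 1.6426

1.6426


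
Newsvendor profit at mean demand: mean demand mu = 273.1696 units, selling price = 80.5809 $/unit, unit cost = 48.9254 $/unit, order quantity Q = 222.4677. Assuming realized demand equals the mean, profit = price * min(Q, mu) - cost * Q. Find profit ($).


Sales at mu = min(222.4677, 273.1696) = 222.4677
Revenue = 80.5809 * 222.4677 = 17926.6475
Total cost = 48.9254 * 222.4677 = 10884.3212
Profit = 17926.6475 - 10884.3212 = 7042.3263

7042.3263 $


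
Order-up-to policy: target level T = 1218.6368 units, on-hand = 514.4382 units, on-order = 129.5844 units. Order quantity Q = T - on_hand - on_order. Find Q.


Inventory position = OH + OO = 514.4382 + 129.5844 = 644.0226
Q = 1218.6368 - 644.0226 = 574.6142

574.6142 units


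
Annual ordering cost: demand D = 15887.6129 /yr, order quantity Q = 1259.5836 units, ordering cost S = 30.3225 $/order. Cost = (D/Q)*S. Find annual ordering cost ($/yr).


Number of orders = D/Q = 12.6134
Cost = 12.6134 * 30.3225 = 382.4694

382.4694 $/yr


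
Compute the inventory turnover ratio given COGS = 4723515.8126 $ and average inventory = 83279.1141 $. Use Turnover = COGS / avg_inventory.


Turnover = 4723515.8126 / 83279.1141 = 56.7191

56.7191


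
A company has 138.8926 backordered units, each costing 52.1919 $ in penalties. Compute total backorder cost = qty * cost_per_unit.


Total = 138.8926 * 52.1919 = 7249.0687

7249.0687 $


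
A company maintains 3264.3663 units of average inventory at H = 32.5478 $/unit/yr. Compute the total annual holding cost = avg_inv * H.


Cost = 3264.3663 * 32.5478 = 106247.9415

106247.9415 $/yr


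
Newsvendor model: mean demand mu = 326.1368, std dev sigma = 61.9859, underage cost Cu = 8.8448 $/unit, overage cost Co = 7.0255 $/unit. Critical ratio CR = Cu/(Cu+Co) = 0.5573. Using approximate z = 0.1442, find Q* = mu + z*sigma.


CR = Cu/(Cu+Co) = 8.8448/(8.8448+7.0255) = 0.5573
z = 0.1442
Q* = 326.1368 + 0.1442 * 61.9859 = 335.0752

335.0752 units


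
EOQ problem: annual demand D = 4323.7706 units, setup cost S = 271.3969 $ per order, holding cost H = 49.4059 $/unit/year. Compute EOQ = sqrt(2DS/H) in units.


2*D*S = 2 * 4323.7706 * 271.3969 = 2346915.8743
2*D*S/H = 47502.7451
EOQ = sqrt(47502.7451) = 217.9512

217.9512 units


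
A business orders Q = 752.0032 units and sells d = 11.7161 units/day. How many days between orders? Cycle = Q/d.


Cycle = 752.0032 / 11.7161 = 64.1855

64.1855 days


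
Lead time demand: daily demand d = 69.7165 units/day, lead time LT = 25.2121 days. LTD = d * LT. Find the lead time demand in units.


LTD = 69.7165 * 25.2121 = 1757.6994

1757.6994 units


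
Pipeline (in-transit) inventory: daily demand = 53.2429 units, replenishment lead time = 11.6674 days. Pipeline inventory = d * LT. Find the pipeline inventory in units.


Pipeline = 53.2429 * 11.6674 = 621.2062

621.2062 units


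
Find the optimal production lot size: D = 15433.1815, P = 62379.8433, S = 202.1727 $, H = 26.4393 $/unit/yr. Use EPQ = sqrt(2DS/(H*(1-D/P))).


1 - D/P = 1 - 0.2474 = 0.7526
H*(1-D/P) = 19.8980
2DS = 6240335.9469
EPQ = sqrt(313615.5445) = 560.0139

560.0139 units


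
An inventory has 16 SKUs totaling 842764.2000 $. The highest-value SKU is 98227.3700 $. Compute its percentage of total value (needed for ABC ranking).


Top item = 98227.3700
Total = 842764.2000
Percentage = 98227.3700 / 842764.2000 * 100 = 11.6554

11.6554%


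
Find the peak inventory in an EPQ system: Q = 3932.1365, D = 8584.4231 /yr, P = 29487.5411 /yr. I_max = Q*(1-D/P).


D/P = 0.2911
1 - D/P = 0.7089
I_max = 3932.1365 * 0.7089 = 2787.4116

2787.4116 units


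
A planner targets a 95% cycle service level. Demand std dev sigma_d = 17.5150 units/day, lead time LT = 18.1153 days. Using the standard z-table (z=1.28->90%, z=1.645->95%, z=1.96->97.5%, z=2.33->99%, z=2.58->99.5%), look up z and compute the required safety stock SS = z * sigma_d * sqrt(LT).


From the table, SL = 95% corresponds to z = 1.645
sqrt(LT) = sqrt(18.1153) = 4.2562
SS = 1.645 * 17.5150 * 4.2562 = 122.6306

122.6306 units


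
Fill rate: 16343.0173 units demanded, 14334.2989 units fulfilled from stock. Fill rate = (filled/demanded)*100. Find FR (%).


FR = 14334.2989 / 16343.0173 * 100 = 87.7090

87.7090%


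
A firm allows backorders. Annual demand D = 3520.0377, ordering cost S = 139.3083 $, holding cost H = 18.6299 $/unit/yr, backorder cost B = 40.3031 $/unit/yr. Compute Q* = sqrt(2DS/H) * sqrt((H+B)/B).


sqrt(2DS/H) = 229.4415
sqrt((H+B)/B) = 1.2092
Q* = 229.4415 * 1.2092 = 277.4482

277.4482 units


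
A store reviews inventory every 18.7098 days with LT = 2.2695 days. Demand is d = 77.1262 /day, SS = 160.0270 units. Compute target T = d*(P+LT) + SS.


P + LT = 20.9793
d*(P+LT) = 77.1262 * 20.9793 = 1618.0537
T = 1618.0537 + 160.0270 = 1778.0807

1778.0807 units


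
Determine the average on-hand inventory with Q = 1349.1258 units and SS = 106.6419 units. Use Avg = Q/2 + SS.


Q/2 = 674.5629
Avg = 674.5629 + 106.6419 = 781.2048

781.2048 units


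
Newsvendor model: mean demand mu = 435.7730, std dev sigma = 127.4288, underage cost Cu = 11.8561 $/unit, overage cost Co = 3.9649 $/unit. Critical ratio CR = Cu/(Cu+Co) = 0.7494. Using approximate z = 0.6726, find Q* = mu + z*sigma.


CR = Cu/(Cu+Co) = 11.8561/(11.8561+3.9649) = 0.7494
z = 0.6726
Q* = 435.7730 + 0.6726 * 127.4288 = 521.4816

521.4816 units


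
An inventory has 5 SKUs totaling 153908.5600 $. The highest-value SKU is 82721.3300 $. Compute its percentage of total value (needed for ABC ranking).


Top item = 82721.3300
Total = 153908.5600
Percentage = 82721.3300 / 153908.5600 * 100 = 53.7471

53.7471%


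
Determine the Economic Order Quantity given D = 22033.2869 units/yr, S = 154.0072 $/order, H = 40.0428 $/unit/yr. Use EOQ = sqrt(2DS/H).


2*D*S = 2 * 22033.2869 * 154.0072 = 6786569.6445
2*D*S/H = 169482.8944
EOQ = sqrt(169482.8944) = 411.6830

411.6830 units


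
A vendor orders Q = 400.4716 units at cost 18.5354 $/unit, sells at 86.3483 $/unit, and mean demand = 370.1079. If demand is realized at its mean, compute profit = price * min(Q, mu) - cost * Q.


Sales at mu = min(400.4716, 370.1079) = 370.1079
Revenue = 86.3483 * 370.1079 = 31958.1880
Total cost = 18.5354 * 400.4716 = 7422.9013
Profit = 31958.1880 - 7422.9013 = 24535.2867

24535.2867 $


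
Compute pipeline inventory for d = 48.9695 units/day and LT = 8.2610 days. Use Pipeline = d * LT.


Pipeline = 48.9695 * 8.2610 = 404.5370

404.5370 units


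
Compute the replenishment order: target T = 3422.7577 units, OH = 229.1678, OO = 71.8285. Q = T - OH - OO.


Inventory position = OH + OO = 229.1678 + 71.8285 = 300.9963
Q = 3422.7577 - 300.9963 = 3121.7614

3121.7614 units


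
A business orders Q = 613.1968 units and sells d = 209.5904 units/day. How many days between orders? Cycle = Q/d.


Cycle = 613.1968 / 209.5904 = 2.9257

2.9257 days


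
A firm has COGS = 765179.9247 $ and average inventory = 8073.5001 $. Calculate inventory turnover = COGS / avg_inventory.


Turnover = 765179.9247 / 8073.5001 = 94.7767

94.7767


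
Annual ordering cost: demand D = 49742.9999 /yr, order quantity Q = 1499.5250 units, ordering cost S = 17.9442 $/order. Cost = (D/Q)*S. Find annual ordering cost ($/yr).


Number of orders = D/Q = 33.1725
Cost = 33.1725 * 17.9442 = 595.2541

595.2541 $/yr


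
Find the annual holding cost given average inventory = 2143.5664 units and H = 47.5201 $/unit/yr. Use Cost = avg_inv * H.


Cost = 2143.5664 * 47.5201 = 101862.4897

101862.4897 $/yr


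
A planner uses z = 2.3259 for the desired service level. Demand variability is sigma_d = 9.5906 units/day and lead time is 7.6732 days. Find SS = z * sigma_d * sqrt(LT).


sqrt(LT) = sqrt(7.6732) = 2.7701
SS = 2.3259 * 9.5906 * 2.7701 = 61.7910

61.7910 units


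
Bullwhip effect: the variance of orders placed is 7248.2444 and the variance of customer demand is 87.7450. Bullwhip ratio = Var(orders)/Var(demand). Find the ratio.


BW = 7248.2444 / 87.7450 = 82.6058

82.6058


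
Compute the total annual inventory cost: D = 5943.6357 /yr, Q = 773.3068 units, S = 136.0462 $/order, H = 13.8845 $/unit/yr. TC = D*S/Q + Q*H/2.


Ordering cost = D*S/Q = 1045.6510
Holding cost = Q*H/2 = 5368.4891
TC = 1045.6510 + 5368.4891 = 6414.1402

6414.1402 $/yr


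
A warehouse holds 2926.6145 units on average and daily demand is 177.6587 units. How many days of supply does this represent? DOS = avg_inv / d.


DOS = 2926.6145 / 177.6587 = 16.4732

16.4732 days


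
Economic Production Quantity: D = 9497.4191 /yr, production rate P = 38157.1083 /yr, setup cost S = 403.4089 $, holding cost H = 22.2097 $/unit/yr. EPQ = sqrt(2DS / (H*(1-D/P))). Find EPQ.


1 - D/P = 1 - 0.2489 = 0.7511
H*(1-D/P) = 16.6816
2DS = 7662686.7839
EPQ = sqrt(459348.5607) = 677.7526

677.7526 units


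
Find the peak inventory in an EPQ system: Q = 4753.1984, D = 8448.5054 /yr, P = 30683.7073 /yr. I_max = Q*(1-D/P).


D/P = 0.2753
1 - D/P = 0.7247
I_max = 4753.1984 * 0.7247 = 3444.4445

3444.4445 units


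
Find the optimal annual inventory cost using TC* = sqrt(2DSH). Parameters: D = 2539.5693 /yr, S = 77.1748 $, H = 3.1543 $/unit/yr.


2*D*S*H = 1236427.2632
TC* = sqrt(1236427.2632) = 1111.9475

1111.9475 $/yr


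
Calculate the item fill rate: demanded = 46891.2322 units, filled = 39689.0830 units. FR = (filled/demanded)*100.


FR = 39689.0830 / 46891.2322 * 100 = 84.6407

84.6407%


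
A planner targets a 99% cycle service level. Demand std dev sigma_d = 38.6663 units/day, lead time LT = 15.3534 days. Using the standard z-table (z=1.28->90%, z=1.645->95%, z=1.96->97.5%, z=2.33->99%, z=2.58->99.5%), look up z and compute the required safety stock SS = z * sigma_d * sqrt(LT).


From the table, SL = 99% corresponds to z = 2.33
sqrt(LT) = sqrt(15.3534) = 3.9183
SS = 2.33 * 38.6663 * 3.9183 = 353.0131

353.0131 units


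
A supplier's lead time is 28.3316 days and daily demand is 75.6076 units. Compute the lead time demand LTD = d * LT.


LTD = 75.6076 * 28.3316 = 2142.0843

2142.0843 units


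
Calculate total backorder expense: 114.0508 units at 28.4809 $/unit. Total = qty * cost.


Total = 114.0508 * 28.4809 = 3248.2694

3248.2694 $


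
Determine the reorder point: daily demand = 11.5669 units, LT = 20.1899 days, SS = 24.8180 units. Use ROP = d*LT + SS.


d*LT = 11.5669 * 20.1899 = 233.5346
ROP = 233.5346 + 24.8180 = 258.3526

258.3526 units


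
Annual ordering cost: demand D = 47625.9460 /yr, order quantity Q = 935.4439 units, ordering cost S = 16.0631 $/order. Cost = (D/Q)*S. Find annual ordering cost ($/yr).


Number of orders = D/Q = 50.9127
Cost = 50.9127 * 16.0631 = 817.8153

817.8153 $/yr


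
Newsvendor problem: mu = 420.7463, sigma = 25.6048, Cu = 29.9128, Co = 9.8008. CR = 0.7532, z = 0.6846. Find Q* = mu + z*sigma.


CR = Cu/(Cu+Co) = 29.9128/(29.9128+9.8008) = 0.7532
z = 0.6846
Q* = 420.7463 + 0.6846 * 25.6048 = 438.2753

438.2753 units


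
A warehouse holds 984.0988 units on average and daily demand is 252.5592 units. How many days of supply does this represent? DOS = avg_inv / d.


DOS = 984.0988 / 252.5592 = 3.8965

3.8965 days


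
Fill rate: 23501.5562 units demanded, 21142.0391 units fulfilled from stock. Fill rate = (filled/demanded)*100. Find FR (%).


FR = 21142.0391 / 23501.5562 * 100 = 89.9602

89.9602%


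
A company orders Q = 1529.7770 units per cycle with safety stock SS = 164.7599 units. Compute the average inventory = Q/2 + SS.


Q/2 = 764.8885
Avg = 764.8885 + 164.7599 = 929.6484

929.6484 units


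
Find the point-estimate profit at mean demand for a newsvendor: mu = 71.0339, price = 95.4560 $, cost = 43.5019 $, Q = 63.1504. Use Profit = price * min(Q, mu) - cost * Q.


Sales at mu = min(63.1504, 71.0339) = 63.1504
Revenue = 95.4560 * 63.1504 = 6028.0846
Total cost = 43.5019 * 63.1504 = 2747.1624
Profit = 6028.0846 - 2747.1624 = 3280.9222

3280.9222 $


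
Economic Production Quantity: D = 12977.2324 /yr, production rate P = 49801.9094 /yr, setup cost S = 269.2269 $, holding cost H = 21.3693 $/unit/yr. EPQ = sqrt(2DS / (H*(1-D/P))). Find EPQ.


1 - D/P = 1 - 0.2606 = 0.7394
H*(1-D/P) = 15.8010
2DS = 6987640.0993
EPQ = sqrt(442229.0622) = 665.0031

665.0031 units


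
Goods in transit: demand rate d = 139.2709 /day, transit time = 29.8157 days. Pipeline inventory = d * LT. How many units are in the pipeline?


Pipeline = 139.2709 * 29.8157 = 4152.4594

4152.4594 units


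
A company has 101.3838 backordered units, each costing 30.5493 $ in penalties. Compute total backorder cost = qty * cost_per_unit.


Total = 101.3838 * 30.5493 = 3097.2041

3097.2041 $


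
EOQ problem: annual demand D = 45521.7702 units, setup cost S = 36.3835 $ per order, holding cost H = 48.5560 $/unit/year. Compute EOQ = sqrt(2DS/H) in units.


2*D*S = 2 * 45521.7702 * 36.3835 = 3312482.6521
2*D*S/H = 68219.8421
EOQ = sqrt(68219.8421) = 261.1893

261.1893 units


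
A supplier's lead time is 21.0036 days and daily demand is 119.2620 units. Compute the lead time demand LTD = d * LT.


LTD = 119.2620 * 21.0036 = 2504.9313

2504.9313 units


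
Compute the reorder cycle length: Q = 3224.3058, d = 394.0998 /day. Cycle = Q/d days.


Cycle = 3224.3058 / 394.0998 = 8.1814

8.1814 days


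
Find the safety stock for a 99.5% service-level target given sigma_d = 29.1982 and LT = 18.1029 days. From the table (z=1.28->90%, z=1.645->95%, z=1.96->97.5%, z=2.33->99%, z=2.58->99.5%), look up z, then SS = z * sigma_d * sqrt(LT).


From the table, SL = 99.5% corresponds to z = 2.58
sqrt(LT) = sqrt(18.1029) = 4.2548
SS = 2.58 * 29.1982 * 4.2548 = 320.5161

320.5161 units


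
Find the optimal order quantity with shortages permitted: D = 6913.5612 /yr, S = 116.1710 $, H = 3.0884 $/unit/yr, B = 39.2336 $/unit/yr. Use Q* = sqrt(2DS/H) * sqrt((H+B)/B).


sqrt(2DS/H) = 721.1872
sqrt((H+B)/B) = 1.0386
Q* = 721.1872 * 1.0386 = 749.0348

749.0348 units


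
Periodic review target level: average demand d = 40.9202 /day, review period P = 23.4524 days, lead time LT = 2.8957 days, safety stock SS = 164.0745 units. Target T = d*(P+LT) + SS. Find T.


P + LT = 26.3481
d*(P+LT) = 40.9202 * 26.3481 = 1078.1695
T = 1078.1695 + 164.0745 = 1242.2440

1242.2440 units


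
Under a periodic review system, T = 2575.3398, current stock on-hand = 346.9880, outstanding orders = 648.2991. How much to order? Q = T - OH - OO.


Inventory position = OH + OO = 346.9880 + 648.2991 = 995.2871
Q = 2575.3398 - 995.2871 = 1580.0527

1580.0527 units


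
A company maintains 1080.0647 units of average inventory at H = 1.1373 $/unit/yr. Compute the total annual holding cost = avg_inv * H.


Cost = 1080.0647 * 1.1373 = 1228.3576

1228.3576 $/yr


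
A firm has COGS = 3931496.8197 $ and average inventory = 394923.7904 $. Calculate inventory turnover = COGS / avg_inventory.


Turnover = 3931496.8197 / 394923.7904 = 9.9551

9.9551


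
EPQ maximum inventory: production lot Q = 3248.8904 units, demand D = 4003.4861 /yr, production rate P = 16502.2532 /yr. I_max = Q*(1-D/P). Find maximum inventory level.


D/P = 0.2426
1 - D/P = 0.7574
I_max = 3248.8904 * 0.7574 = 2460.7018

2460.7018 units


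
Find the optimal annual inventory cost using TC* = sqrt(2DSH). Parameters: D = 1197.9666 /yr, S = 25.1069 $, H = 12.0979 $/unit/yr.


2*D*S*H = 727742.5843
TC* = sqrt(727742.5843) = 853.0783

853.0783 $/yr


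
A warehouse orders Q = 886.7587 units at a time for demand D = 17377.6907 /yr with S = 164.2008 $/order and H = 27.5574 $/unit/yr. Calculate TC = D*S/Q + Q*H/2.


Ordering cost = D*S/Q = 3217.8209
Holding cost = Q*H/2 = 12218.3821
TC = 3217.8209 + 12218.3821 = 15436.2030

15436.2030 $/yr


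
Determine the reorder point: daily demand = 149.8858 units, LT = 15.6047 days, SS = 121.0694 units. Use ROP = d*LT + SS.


d*LT = 149.8858 * 15.6047 = 2338.9229
ROP = 2338.9229 + 121.0694 = 2459.9923

2459.9923 units


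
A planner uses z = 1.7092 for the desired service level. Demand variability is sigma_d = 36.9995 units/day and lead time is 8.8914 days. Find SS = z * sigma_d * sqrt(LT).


sqrt(LT) = sqrt(8.8914) = 2.9818
SS = 1.7092 * 36.9995 * 2.9818 = 188.5705

188.5705 units


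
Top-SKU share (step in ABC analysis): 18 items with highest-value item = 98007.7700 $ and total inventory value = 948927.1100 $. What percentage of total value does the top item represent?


Top item = 98007.7700
Total = 948927.1100
Percentage = 98007.7700 / 948927.1100 * 100 = 10.3283

10.3283%


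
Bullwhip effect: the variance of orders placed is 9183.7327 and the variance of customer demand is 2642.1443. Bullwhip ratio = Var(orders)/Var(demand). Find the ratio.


BW = 9183.7327 / 2642.1443 = 3.4759

3.4759


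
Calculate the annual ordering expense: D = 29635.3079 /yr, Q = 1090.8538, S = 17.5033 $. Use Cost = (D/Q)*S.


Number of orders = D/Q = 27.1671
Cost = 27.1671 * 17.5033 = 475.5135

475.5135 $/yr


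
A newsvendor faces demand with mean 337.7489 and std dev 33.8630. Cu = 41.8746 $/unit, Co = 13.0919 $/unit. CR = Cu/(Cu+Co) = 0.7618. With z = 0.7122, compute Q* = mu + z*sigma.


CR = Cu/(Cu+Co) = 41.8746/(41.8746+13.0919) = 0.7618
z = 0.7122
Q* = 337.7489 + 0.7122 * 33.8630 = 361.8661

361.8661 units


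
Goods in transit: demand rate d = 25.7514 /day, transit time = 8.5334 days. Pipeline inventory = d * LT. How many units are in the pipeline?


Pipeline = 25.7514 * 8.5334 = 219.7470

219.7470 units


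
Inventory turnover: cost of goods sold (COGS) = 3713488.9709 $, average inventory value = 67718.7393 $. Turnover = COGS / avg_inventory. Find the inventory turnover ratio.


Turnover = 3713488.9709 / 67718.7393 = 54.8369

54.8369


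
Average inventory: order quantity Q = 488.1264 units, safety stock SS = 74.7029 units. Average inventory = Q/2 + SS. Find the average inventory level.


Q/2 = 244.0632
Avg = 244.0632 + 74.7029 = 318.7661

318.7661 units


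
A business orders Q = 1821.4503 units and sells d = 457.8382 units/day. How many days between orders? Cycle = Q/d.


Cycle = 1821.4503 / 457.8382 = 3.9784

3.9784 days


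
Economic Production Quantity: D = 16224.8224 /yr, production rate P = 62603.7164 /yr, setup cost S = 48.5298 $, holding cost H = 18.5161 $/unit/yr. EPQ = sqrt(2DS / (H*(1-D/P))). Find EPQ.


1 - D/P = 1 - 0.2592 = 0.7408
H*(1-D/P) = 13.7173
2DS = 1574774.7722
EPQ = sqrt(114801.7898) = 338.8241

338.8241 units


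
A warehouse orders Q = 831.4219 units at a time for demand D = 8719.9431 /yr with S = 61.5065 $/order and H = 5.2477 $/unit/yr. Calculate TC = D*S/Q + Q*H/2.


Ordering cost = D*S/Q = 645.0794
Holding cost = Q*H/2 = 2181.5264
TC = 645.0794 + 2181.5264 = 2826.6058

2826.6058 $/yr


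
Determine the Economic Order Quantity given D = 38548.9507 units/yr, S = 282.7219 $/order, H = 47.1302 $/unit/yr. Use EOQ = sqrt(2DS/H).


2*D*S = 2 * 38548.9507 * 282.7219 = 21797265.1698
2*D*S/H = 462490.4025
EOQ = sqrt(462490.4025) = 680.0665

680.0665 units


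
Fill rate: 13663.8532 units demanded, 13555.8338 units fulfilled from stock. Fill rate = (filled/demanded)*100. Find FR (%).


FR = 13555.8338 / 13663.8532 * 100 = 99.2095

99.2095%


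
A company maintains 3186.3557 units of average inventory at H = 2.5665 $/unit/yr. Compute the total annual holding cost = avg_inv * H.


Cost = 3186.3557 * 2.5665 = 8177.7819

8177.7819 $/yr


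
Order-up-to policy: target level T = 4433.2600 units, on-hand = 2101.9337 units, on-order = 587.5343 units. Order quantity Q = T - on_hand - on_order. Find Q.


Inventory position = OH + OO = 2101.9337 + 587.5343 = 2689.4680
Q = 4433.2600 - 2689.4680 = 1743.7920

1743.7920 units


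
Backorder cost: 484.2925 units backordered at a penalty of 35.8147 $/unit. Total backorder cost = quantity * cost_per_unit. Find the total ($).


Total = 484.2925 * 35.8147 = 17344.7906

17344.7906 $


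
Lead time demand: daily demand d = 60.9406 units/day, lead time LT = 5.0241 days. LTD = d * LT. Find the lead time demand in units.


LTD = 60.9406 * 5.0241 = 306.1717

306.1717 units


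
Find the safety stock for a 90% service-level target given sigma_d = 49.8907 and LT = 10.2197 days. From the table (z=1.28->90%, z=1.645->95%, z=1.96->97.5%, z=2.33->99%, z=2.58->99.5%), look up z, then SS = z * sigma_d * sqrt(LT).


From the table, SL = 90% corresponds to z = 1.28
sqrt(LT) = sqrt(10.2197) = 3.1968
SS = 1.28 * 49.8907 * 3.1968 = 204.1497

204.1497 units


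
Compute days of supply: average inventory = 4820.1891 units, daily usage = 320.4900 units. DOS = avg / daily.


DOS = 4820.1891 / 320.4900 = 15.0401

15.0401 days


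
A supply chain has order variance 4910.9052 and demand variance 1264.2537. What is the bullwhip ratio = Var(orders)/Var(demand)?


BW = 4910.9052 / 1264.2537 = 3.8844

3.8844


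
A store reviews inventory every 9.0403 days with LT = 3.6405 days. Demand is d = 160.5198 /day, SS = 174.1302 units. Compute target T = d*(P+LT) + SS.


P + LT = 12.6808
d*(P+LT) = 160.5198 * 12.6808 = 2035.5195
T = 2035.5195 + 174.1302 = 2209.6497

2209.6497 units


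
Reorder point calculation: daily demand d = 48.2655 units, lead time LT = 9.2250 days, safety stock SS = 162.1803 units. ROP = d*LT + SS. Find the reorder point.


d*LT = 48.2655 * 9.2250 = 445.2492
ROP = 445.2492 + 162.1803 = 607.4295

607.4295 units


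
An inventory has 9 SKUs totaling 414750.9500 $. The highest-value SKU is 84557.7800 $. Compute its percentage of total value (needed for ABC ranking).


Top item = 84557.7800
Total = 414750.9500
Percentage = 84557.7800 / 414750.9500 * 100 = 20.3876

20.3876%


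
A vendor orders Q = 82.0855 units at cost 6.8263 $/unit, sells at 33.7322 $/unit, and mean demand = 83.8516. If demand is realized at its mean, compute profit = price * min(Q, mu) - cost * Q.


Sales at mu = min(82.0855, 83.8516) = 82.0855
Revenue = 33.7322 * 82.0855 = 2768.9245
Total cost = 6.8263 * 82.0855 = 560.3402
Profit = 2768.9245 - 560.3402 = 2208.5843

2208.5843 $


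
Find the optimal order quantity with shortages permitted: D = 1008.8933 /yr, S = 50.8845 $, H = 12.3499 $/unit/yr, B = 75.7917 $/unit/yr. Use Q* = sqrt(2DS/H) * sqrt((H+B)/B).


sqrt(2DS/H) = 91.1798
sqrt((H+B)/B) = 1.0784
Q* = 91.1798 * 1.0784 = 98.3282

98.3282 units


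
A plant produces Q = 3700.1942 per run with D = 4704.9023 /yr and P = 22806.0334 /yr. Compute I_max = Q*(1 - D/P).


D/P = 0.2063
1 - D/P = 0.7937
I_max = 3700.1942 * 0.7937 = 2936.8413

2936.8413 units


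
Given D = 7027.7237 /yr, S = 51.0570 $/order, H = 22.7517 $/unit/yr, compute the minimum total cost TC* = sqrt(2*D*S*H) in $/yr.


2*D*S*H = 16327279.2165
TC* = sqrt(16327279.2165) = 4040.7028

4040.7028 $/yr


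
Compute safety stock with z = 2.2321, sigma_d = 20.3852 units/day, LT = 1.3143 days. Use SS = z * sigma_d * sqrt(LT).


sqrt(LT) = sqrt(1.3143) = 1.1464
SS = 2.2321 * 20.3852 * 1.1464 = 52.1646

52.1646 units


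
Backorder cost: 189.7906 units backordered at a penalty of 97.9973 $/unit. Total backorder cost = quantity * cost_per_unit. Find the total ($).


Total = 189.7906 * 97.9973 = 18598.9664

18598.9664 $


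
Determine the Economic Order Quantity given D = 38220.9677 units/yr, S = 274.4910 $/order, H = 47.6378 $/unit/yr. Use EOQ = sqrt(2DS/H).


2*D*S = 2 * 38220.9677 * 274.4910 = 20982623.2899
2*D*S/H = 440461.6353
EOQ = sqrt(440461.6353) = 663.6728

663.6728 units


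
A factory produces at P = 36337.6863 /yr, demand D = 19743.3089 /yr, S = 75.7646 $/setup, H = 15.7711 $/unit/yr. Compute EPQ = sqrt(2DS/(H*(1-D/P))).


1 - D/P = 1 - 0.5433 = 0.4567
H*(1-D/P) = 7.2022
2DS = 2991687.8030
EPQ = sqrt(415384.7936) = 644.5035

644.5035 units


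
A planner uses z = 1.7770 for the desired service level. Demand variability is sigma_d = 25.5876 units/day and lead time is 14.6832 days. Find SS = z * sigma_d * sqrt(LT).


sqrt(LT) = sqrt(14.6832) = 3.8319
SS = 1.7770 * 25.5876 * 3.8319 = 174.2318

174.2318 units


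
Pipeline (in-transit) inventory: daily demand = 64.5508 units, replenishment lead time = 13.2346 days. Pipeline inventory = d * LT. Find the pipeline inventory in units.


Pipeline = 64.5508 * 13.2346 = 854.3040

854.3040 units


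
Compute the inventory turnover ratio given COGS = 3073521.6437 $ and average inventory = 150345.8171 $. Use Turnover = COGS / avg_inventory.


Turnover = 3073521.6437 / 150345.8171 = 20.4430

20.4430


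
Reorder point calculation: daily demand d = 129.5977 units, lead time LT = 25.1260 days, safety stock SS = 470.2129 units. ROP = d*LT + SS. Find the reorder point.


d*LT = 129.5977 * 25.1260 = 3256.2718
ROP = 3256.2718 + 470.2129 = 3726.4847

3726.4847 units


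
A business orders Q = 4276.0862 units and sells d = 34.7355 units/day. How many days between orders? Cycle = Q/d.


Cycle = 4276.0862 / 34.7355 = 123.1042

123.1042 days


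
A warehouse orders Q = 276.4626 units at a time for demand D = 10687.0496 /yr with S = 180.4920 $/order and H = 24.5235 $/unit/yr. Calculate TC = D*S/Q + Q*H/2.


Ordering cost = D*S/Q = 6977.1714
Holding cost = Q*H/2 = 3389.9153
TC = 6977.1714 + 3389.9153 = 10367.0867

10367.0867 $/yr


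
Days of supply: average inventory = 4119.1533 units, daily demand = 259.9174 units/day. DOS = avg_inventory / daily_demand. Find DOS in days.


DOS = 4119.1533 / 259.9174 = 15.8479

15.8479 days


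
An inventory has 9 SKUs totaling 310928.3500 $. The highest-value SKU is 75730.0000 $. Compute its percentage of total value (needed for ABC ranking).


Top item = 75730.0000
Total = 310928.3500
Percentage = 75730.0000 / 310928.3500 * 100 = 24.3561

24.3561%


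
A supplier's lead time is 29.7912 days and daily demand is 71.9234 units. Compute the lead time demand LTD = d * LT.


LTD = 71.9234 * 29.7912 = 2142.6844

2142.6844 units


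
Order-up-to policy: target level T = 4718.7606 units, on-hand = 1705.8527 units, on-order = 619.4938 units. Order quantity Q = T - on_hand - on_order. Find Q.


Inventory position = OH + OO = 1705.8527 + 619.4938 = 2325.3465
Q = 4718.7606 - 2325.3465 = 2393.4141

2393.4141 units


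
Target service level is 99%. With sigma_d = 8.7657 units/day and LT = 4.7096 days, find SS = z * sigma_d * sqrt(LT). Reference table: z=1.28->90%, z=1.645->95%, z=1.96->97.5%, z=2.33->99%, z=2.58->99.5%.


From the table, SL = 99% corresponds to z = 2.33
sqrt(LT) = sqrt(4.7096) = 2.1702
SS = 2.33 * 8.7657 * 2.1702 = 44.3235

44.3235 units


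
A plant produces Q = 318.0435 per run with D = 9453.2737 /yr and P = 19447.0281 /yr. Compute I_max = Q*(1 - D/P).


D/P = 0.4861
1 - D/P = 0.5139
I_max = 318.0435 * 0.5139 = 163.4414

163.4414 units


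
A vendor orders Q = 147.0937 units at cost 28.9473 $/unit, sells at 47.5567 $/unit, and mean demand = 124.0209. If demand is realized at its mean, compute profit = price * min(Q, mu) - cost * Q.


Sales at mu = min(147.0937, 124.0209) = 124.0209
Revenue = 47.5567 * 124.0209 = 5898.0247
Total cost = 28.9473 * 147.0937 = 4257.9655
Profit = 5898.0247 - 4257.9655 = 1640.0593

1640.0593 $
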